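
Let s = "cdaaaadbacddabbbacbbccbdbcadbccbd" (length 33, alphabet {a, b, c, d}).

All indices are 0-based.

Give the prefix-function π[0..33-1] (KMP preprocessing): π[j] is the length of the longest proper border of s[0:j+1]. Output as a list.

π[0] = 0
j=1 s[j]='d': π[1]=0 (border '')
j=2 s[j]='a': π[2]=0 (border '')
j=3 s[j]='a': π[3]=0 (border '')
j=4 s[j]='a': π[4]=0 (border '')
j=5 s[j]='a': π[5]=0 (border '')
j=6 s[j]='d': π[6]=0 (border '')
j=7 s[j]='b': π[7]=0 (border '')
j=8 s[j]='a': π[8]=0 (border '')
j=9 s[j]='c': π[9]=1 (border 'c')
j=10 s[j]='d': π[10]=2 (border 'cd')
j=11 s[j]='d': k: 2→0; π[11]=0 (border '')
j=12 s[j]='a': π[12]=0 (border '')
j=13 s[j]='b': π[13]=0 (border '')
j=14 s[j]='b': π[14]=0 (border '')
j=15 s[j]='b': π[15]=0 (border '')
j=16 s[j]='a': π[16]=0 (border '')
j=17 s[j]='c': π[17]=1 (border 'c')
j=18 s[j]='b': k: 1→0; π[18]=0 (border '')
j=19 s[j]='b': π[19]=0 (border '')
j=20 s[j]='c': π[20]=1 (border 'c')
j=21 s[j]='c': k: 1→0; π[21]=1 (border 'c')
j=22 s[j]='b': k: 1→0; π[22]=0 (border '')
j=23 s[j]='d': π[23]=0 (border '')
j=24 s[j]='b': π[24]=0 (border '')
j=25 s[j]='c': π[25]=1 (border 'c')
j=26 s[j]='a': k: 1→0; π[26]=0 (border '')
j=27 s[j]='d': π[27]=0 (border '')
j=28 s[j]='b': π[28]=0 (border '')
j=29 s[j]='c': π[29]=1 (border 'c')
j=30 s[j]='c': k: 1→0; π[30]=1 (border 'c')
j=31 s[j]='b': k: 1→0; π[31]=0 (border '')
j=32 s[j]='d': π[32]=0 (border '')

[0, 0, 0, 0, 0, 0, 0, 0, 0, 1, 2, 0, 0, 0, 0, 0, 0, 1, 0, 0, 1, 1, 0, 0, 0, 1, 0, 0, 0, 1, 1, 0, 0]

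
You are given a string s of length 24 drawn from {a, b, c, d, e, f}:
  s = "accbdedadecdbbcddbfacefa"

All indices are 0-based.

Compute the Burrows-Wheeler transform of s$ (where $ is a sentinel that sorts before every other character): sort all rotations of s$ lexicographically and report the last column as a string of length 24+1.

af$fddbcdcaebaecdcabddceb

rank  rotation                   last
    0  $accbdedadecdbbcddbfacefa  a
    1  a$accbdedadecdbbcddbfacef  f
    2  accbdedadecdbbcddbfacefa$  $
    3  acefa$accbdedadecdbbcddbf  f
    4  adecdbbcddbfacefa$accbded  d
    5  bbcddbfacefa$accbdedadecd  d
    6  bcddbfacefa$accbdedadecdb  b
    7  bdedadecdbbcddbfacefa$acc  c
    8  bfacefa$accbdedadecdbbcdd  d
    9  cbdedadecdbbcddbfacefa$ac  c
   10  ccbdedadecdbbcddbfacefa$a  a
   11  cdbbcddbfacefa$accbdedade  e
   12  cddbfacefa$accbdedadecdbb  b
   13  cefa$accbdedadecdbbcddbfa  a
   14  dadecdbbcddbfacefa$accbde  e
   15  dbbcddbfacefa$accbdedadec  c
   16  dbfacefa$accbdedadecdbbcd  d
   17  ddbfacefa$accbdedadecdbbc  c
   18  decdbbcddbfacefa$accbdeda  a
   19  dedadecdbbcddbfacefa$accb  b
   20  ecdbbcddbfacefa$accbdedad  d
   21  edadecdbbcddbfacefa$accbd  d
   22  efa$accbdedadecdbbcddbfac  c
   23  fa$accbdedadecdbbcddbface  e
   24  facefa$accbdedadecdbbcddb  b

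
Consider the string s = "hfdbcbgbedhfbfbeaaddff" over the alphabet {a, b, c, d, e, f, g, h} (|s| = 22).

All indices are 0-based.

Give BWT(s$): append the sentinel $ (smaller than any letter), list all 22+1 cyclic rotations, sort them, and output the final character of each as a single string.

rank  rotation                 last
    0  $hfdbcbgbedhfbfbeaaddff  f
    1  aaddff$hfdbcbgbedhfbfbe  e
    2  addff$hfdbcbgbedhfbfbea  a
    3  bcbgbedhfbfbeaaddff$hfd  d
    4  beaaddff$hfdbcbgbedhfbf  f
    5  bedhfbfbeaaddff$hfdbcbg  g
    6  bfbeaaddff$hfdbcbgbedhf  f
    7  bgbedhfbfbeaaddff$hfdbc  c
    8  cbgbedhfbfbeaaddff$hfdb  b
    9  dbcbgbedhfbfbeaaddff$hf  f
   10  ddff$hfdbcbgbedhfbfbeaa  a
   11  dff$hfdbcbgbedhfbfbeaad  d
   12  dhfbfbeaaddff$hfdbcbgbe  e
   13  eaaddff$hfdbcbgbedhfbfb  b
   14  edhfbfbeaaddff$hfdbcbgb  b
   15  f$hfdbcbgbedhfbfbeaaddf  f
   16  fbeaaddff$hfdbcbgbedhfb  b
   17  fbfbeaaddff$hfdbcbgbedh  h
   18  fdbcbgbedhfbfbeaaddff$h  h
   19  ff$hfdbcbgbedhfbfbeaadd  d
   20  gbedhfbfbeaaddff$hfdbcb  b
   21  hfbfbeaaddff$hfdbcbgbed  d
   22  hfdbcbgbedhfbfbeaaddff$  $

feadfgfcbfadebbfbhhdbd$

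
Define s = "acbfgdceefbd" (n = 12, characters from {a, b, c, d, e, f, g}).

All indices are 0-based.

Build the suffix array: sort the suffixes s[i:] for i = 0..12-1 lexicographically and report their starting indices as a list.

[0, 10, 2, 1, 6, 11, 5, 7, 8, 9, 3, 4]

rank→(start, suffix):
  0 → (0, 'acbfgdceefbd')
  1 → (10, 'bd')
  2 → (2, 'bfgdceefbd')
  3 → (1, 'cbfgdceefbd')
  4 → (6, 'ceefbd')
  5 → (11, 'd')
  6 → (5, 'dceefbd')
  7 → (7, 'eefbd')
  8 → (8, 'efbd')
  9 → (9, 'fbd')
  10 → (3, 'fgdceefbd')
  11 → (4, 'gdceefbd')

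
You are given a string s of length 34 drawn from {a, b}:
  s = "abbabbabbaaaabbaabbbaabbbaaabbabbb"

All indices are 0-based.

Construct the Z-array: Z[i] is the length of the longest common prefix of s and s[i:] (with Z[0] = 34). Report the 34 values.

Z[0]=34
i=1: i≥r, start 0; Z[1]=0
i=2: i≥r, start 0; Z[2]=0
i=3: i≥r, start 0; Z[3]=7 grow→box=[3,10)
i=4: min(r-i=6, Z[1]=0)=0; Z[4]=0
i=5: min(r-i=5, Z[2]=0)=0; Z[5]=0
i=6: min(r-i=4, Z[3]=7)=4; Z[6]=4
i=7: min(r-i=3, Z[4]=0)=0; Z[7]=0
i=8: min(r-i=2, Z[5]=0)=0; Z[8]=0
i=9: min(r-i=1, Z[6]=4)=1; Z[9]=1
i=10: i≥r, start 0; Z[10]=1 grow→box=[10,11)
i=11: i≥r, start 0; Z[11]=1 grow→box=[11,12)
i=12: i≥r, start 0; Z[12]=4 grow→box=[12,16)
i=13: min(r-i=3, Z[1]=0)=0; Z[13]=0
i=14: min(r-i=2, Z[2]=0)=0; Z[14]=0
i=15: min(r-i=1, Z[3]=7)=1; Z[15]=1
i=16: i≥r, start 0; Z[16]=3 grow→box=[16,19)
i=17: min(r-i=2, Z[1]=0)=0; Z[17]=0
i=18: min(r-i=1, Z[2]=0)=0; Z[18]=0
i=19: i≥r, start 0; Z[19]=0
i=20: i≥r, start 0; Z[20]=1 grow→box=[20,21)
i=21: i≥r, start 0; Z[21]=3 grow→box=[21,24)
i=22: min(r-i=2, Z[1]=0)=0; Z[22]=0
i=23: min(r-i=1, Z[2]=0)=0; Z[23]=0
i=24: i≥r, start 0; Z[24]=0
i=25: i≥r, start 0; Z[25]=1 grow→box=[25,26)
i=26: i≥r, start 0; Z[26]=1 grow→box=[26,27)
i=27: i≥r, start 0; Z[27]=6 grow→box=[27,33)
i=28: min(r-i=5, Z[1]=0)=0; Z[28]=0
i=29: min(r-i=4, Z[2]=0)=0; Z[29]=0
i=30: min(r-i=3, Z[3]=7)=3; Z[30]=3
i=31: min(r-i=2, Z[4]=0)=0; Z[31]=0
i=32: min(r-i=1, Z[5]=0)=0; Z[32]=0
i=33: i≥r, start 0; Z[33]=0

[34, 0, 0, 7, 0, 0, 4, 0, 0, 1, 1, 1, 4, 0, 0, 1, 3, 0, 0, 0, 1, 3, 0, 0, 0, 1, 1, 6, 0, 0, 3, 0, 0, 0]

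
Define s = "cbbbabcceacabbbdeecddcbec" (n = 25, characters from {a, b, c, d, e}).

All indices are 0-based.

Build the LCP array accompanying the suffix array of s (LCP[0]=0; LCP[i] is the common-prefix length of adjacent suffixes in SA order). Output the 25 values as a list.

rank→(start, suffix):
  0 → (11, 'abbbdeecddcbec')
  1 → (4, 'abcceacabbbdeecddcbec')
  2 → (9, 'acabbbdeecddcbec')
  3 → (3, 'babcceacabbbdeecddcbec')
  4 → (2, 'bbabcceacabbbdeecddcbec')
  5 → (1, 'bbbabcceacabbbdeecddcbec')
  6 → (12, 'bbbdeecddcbec')
  7 → (13, 'bbdeecddcbec')
  8 → (5, 'bcceacabbbdeecddcbec')
  9 → (14, 'bdeecddcbec')
  10 → (22, 'bec')
  11 → (24, 'c')
  12 → (10, 'cabbbdeecddcbec')
  13 → (0, 'cbbbabcceacabbbdeecddcbec')
  14 → (21, 'cbec')
  15 → (6, 'cceacabbbdeecddcbec')
  16 → (18, 'cddcbec')
  17 → (7, 'ceacabbbdeecddcbec')
  18 → (20, 'dcbec')
  19 → (19, 'ddcbec')
  20 → (15, 'deecddcbec')
  21 → (8, 'eacabbbdeecddcbec')
  22 → (23, 'ec')
  23 → (17, 'ecddcbec')
  24 → (16, 'eecddcbec')

SA = [11, 4, 9, 3, 2, 1, 12, 13, 5, 14, 22, 24, 10, 0, 21, 6, 18, 7, 20, 19, 15, 8, 23, 17, 16]
rank  pair      lcp
   1  s[11:],s[4:]  2  'ab'
   2  s[4:],s[9:]  1  'a'
   3  s[9:],s[3:]  0  ''
   4  s[3:],s[2:]  1  'b'
   5  s[2:],s[1:]  2  'bb'
   6  s[1:],s[12:]  3  'bbb'
   7  s[12:],s[13:]  2  'bb'
   8  s[13:],s[5:]  1  'b'
   9  s[5:],s[14:]  1  'b'
  10  s[14:],s[22:]  1  'b'
  11  s[22:],s[24:]  0  ''
  12  s[24:],s[10:]  1  'c'
  13  s[10:],s[0:]  1  'c'
  14  s[0:],s[21:]  2  'cb'
  15  s[21:],s[6:]  1  'c'
  16  s[6:],s[18:]  1  'c'
  17  s[18:],s[7:]  1  'c'
  18  s[7:],s[20:]  0  ''
  19  s[20:],s[19:]  1  'd'
  20  s[19:],s[15:]  1  'd'
  21  s[15:],s[8:]  0  ''
  22  s[8:],s[23:]  1  'e'
  23  s[23:],s[17:]  2  'ec'
  24  s[17:],s[16:]  1  'e'

[0, 2, 1, 0, 1, 2, 3, 2, 1, 1, 1, 0, 1, 1, 2, 1, 1, 1, 0, 1, 1, 0, 1, 2, 1]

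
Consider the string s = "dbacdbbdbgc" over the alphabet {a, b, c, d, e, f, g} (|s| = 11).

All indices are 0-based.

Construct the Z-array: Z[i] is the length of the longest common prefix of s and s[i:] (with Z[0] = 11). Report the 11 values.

Z[0]=11
i=1: fresh scan; Z[1]=0
i=2: fresh scan; Z[2]=0
i=3: fresh scan; Z[3]=0
i=4: fresh scan; Z[4]=2 grow→box=[4,6)
i=5: min(r-i=1, Z[1]=0)=0; Z[5]=0
i=6: fresh scan; Z[6]=0
i=7: fresh scan; Z[7]=2 grow→box=[7,9)
i=8: min(r-i=1, Z[1]=0)=0; Z[8]=0
i=9: fresh scan; Z[9]=0
i=10: fresh scan; Z[10]=0

[11, 0, 0, 0, 2, 0, 0, 2, 0, 0, 0]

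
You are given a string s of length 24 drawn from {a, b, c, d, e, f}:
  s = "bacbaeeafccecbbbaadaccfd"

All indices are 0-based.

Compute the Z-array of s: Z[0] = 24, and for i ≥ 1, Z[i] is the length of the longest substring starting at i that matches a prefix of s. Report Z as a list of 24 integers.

[24, 0, 0, 2, 0, 0, 0, 0, 0, 0, 0, 0, 0, 1, 1, 2, 0, 0, 0, 0, 0, 0, 0, 0]

Z[0]=24
i=1: i≥r, start 0; Z[1]=0
i=2: i≥r, start 0; Z[2]=0
i=3: i≥r, start 0; Z[3]=2 grow→box=[3,5)
i=4: min(r-i=1, Z[1]=0)=0; Z[4]=0
i=5: i≥r, start 0; Z[5]=0
i=6: i≥r, start 0; Z[6]=0
i=7: i≥r, start 0; Z[7]=0
i=8: i≥r, start 0; Z[8]=0
i=9: i≥r, start 0; Z[9]=0
i=10: i≥r, start 0; Z[10]=0
i=11: i≥r, start 0; Z[11]=0
i=12: i≥r, start 0; Z[12]=0
i=13: i≥r, start 0; Z[13]=1 grow→box=[13,14)
i=14: i≥r, start 0; Z[14]=1 grow→box=[14,15)
i=15: i≥r, start 0; Z[15]=2 grow→box=[15,17)
i=16: min(r-i=1, Z[1]=0)=0; Z[16]=0
i=17: i≥r, start 0; Z[17]=0
i=18: i≥r, start 0; Z[18]=0
i=19: i≥r, start 0; Z[19]=0
i=20: i≥r, start 0; Z[20]=0
i=21: i≥r, start 0; Z[21]=0
i=22: i≥r, start 0; Z[22]=0
i=23: i≥r, start 0; Z[23]=0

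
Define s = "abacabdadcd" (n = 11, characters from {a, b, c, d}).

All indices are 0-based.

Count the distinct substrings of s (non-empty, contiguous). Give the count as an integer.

sorted suffixes:
  #0 SA[0]=0  'abacabdadcd'
  #1 SA[1]=4  'abdadcd'
  #2 SA[2]=2  'acabdadcd'
  #3 SA[3]=7  'adcd'
  #4 SA[4]=1  'bacabdadcd'
  #5 SA[5]=5  'bdadcd'
  #6 SA[6]=3  'cabdadcd'
  #7 SA[7]=9  'cd'
  #8 SA[8]=10  'd'
  #9 SA[9]=6  'dadcd'
  #10 SA[10]=8  'dcd'

SA = [0, 4, 2, 7, 1, 5, 3, 9, 10, 6, 8]
[i] adj suffixes → lcp
  [1] 0/4 → 2 ('ab')
  [2] 4/2 → 1 ('a')
  [3] 2/7 → 1 ('a')
  [4] 7/1 → 0 ('')
  [5] 1/5 → 1 ('b')
  [6] 5/3 → 0 ('')
  [7] 3/9 → 1 ('c')
  [8] 9/10 → 0 ('')
  [9] 10/6 → 1 ('d')
  [10] 6/8 → 1 ('d')

n(n+1)/2 = 11·12/2 = 66
Σ LCP = 0 + 2 + 1 + 1 + 0 + 1 + 0 + 1 + 0 + 1 + 1 = 8
distinct = 66 − 8 = 58

58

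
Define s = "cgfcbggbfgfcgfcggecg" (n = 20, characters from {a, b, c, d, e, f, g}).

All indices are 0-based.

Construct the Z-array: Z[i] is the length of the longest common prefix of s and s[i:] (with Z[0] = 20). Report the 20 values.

Z[0]=20
i=1: fresh scan; Z[1]=0
i=2: fresh scan; Z[2]=0
i=3: fresh scan; Z[3]=1 extend→box=[3,4)
i=4: fresh scan; Z[4]=0
i=5: fresh scan; Z[5]=0
i=6: fresh scan; Z[6]=0
i=7: fresh scan; Z[7]=0
i=8: fresh scan; Z[8]=0
i=9: fresh scan; Z[9]=0
i=10: fresh scan; Z[10]=0
i=11: fresh scan; Z[11]=4 extend→box=[11,15)
i=12: min(r-i=3, Z[1]=0)=0; Z[12]=0
i=13: min(r-i=2, Z[2]=0)=0; Z[13]=0
i=14: min(r-i=1, Z[3]=1)=1; Z[14]=2 extend→box=[14,16)
i=15: min(r-i=1, Z[1]=0)=0; Z[15]=0
i=16: fresh scan; Z[16]=0
i=17: fresh scan; Z[17]=0
i=18: fresh scan; Z[18]=2 extend→box=[18,20)
i=19: min(r-i=1, Z[1]=0)=0; Z[19]=0

[20, 0, 0, 1, 0, 0, 0, 0, 0, 0, 0, 4, 0, 0, 2, 0, 0, 0, 2, 0]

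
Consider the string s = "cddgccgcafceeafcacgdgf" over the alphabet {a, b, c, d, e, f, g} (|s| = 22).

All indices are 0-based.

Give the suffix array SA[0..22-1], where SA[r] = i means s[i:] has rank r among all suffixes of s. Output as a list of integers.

sorted suffixes:
  #0 SA[0]=16  'acgdgf'
  #1 SA[1]=13  'afcacgdgf'
  #2 SA[2]=8  'afceeafcacgdgf'
  #3 SA[3]=15  'cacgdgf'
  #4 SA[4]=7  'cafceeafcacgdgf'
  #5 SA[5]=4  'ccgcafceeafcacgdgf'
  #6 SA[6]=0  'cddgccgcafceeafcacgdgf'
  #7 SA[7]=10  'ceeafcacgdgf'
  #8 SA[8]=5  'cgcafceeafcacgdgf'
  #9 SA[9]=17  'cgdgf'
  #10 SA[10]=1  'ddgccgcafceeafcacgdgf'
  #11 SA[11]=2  'dgccgcafceeafcacgdgf'
  #12 SA[12]=19  'dgf'
  #13 SA[13]=12  'eafcacgdgf'
  #14 SA[14]=11  'eeafcacgdgf'
  #15 SA[15]=21  'f'
  #16 SA[16]=14  'fcacgdgf'
  #17 SA[17]=9  'fceeafcacgdgf'
  #18 SA[18]=6  'gcafceeafcacgdgf'
  #19 SA[19]=3  'gccgcafceeafcacgdgf'
  #20 SA[20]=18  'gdgf'
  #21 SA[21]=20  'gf'

[16, 13, 8, 15, 7, 4, 0, 10, 5, 17, 1, 2, 19, 12, 11, 21, 14, 9, 6, 3, 18, 20]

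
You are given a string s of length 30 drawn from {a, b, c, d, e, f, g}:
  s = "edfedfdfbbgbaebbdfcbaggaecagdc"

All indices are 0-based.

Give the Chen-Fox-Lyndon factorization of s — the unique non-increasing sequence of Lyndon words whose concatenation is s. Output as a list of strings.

["e", "dfe", "df", "df", "bbg", "b", "aebbdfcbaggaecagdc"]

emit factor 1: 'e' (i=0, period=1)
emit factor 2: 'dfe' (i=1, period=3)
emit factor 3: 'df' (i=4, period=2)
emit factor 4: 'df' (i=6, period=2)
emit factor 5: 'bbg' (i=8, period=3)
emit factor 6: 'b' (i=11, period=1)
emit factor 7: 'aebbdfcbaggaecagdc' (i=12, period=18)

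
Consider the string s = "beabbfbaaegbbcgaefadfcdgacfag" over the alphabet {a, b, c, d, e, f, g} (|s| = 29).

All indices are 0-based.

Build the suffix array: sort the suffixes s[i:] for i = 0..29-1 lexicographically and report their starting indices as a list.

rank | idx | suffix
   0 |   7 | aaegbbcgaefadfcdgacfag
   1 |   2 | abbfbaaegbbcgaefadfcdgacfag
   2 |  24 | acfag
   3 |  18 | adfcdgacfag
   4 |  15 | aefadfcdgacfag
   5 |   8 | aegbbcgaefadfcdgacfag
   6 |  27 | ag
   7 |   6 | baaegbbcgaefadfcdgacfag
   8 |  11 | bbcgaefadfcdgacfag
   9 |   3 | bbfbaaegbbcgaefadfcdgacfag
  10 |  12 | bcgaefadfcdgacfag
  11 |   0 | beabbfbaaegbbcgaefadfcdgacfag
  12 |   4 | bfbaaegbbcgaefadfcdgacfag
  13 |  21 | cdgacfag
  14 |  25 | cfag
  15 |  13 | cgaefadfcdgacfag
  16 |  19 | dfcdgacfag
  17 |  22 | dgacfag
  18 |   1 | eabbfbaaegbbcgaefadfcdgacfag
  19 |  16 | efadfcdgacfag
  20 |   9 | egbbcgaefadfcdgacfag
  21 |  17 | fadfcdgacfag
  22 |  26 | fag
  23 |   5 | fbaaegbbcgaefadfcdgacfag
  24 |  20 | fcdgacfag
  25 |  28 | g
  26 |  23 | gacfag
  27 |  14 | gaefadfcdgacfag
  28 |  10 | gbbcgaefadfcdgacfag

[7, 2, 24, 18, 15, 8, 27, 6, 11, 3, 12, 0, 4, 21, 25, 13, 19, 22, 1, 16, 9, 17, 26, 5, 20, 28, 23, 14, 10]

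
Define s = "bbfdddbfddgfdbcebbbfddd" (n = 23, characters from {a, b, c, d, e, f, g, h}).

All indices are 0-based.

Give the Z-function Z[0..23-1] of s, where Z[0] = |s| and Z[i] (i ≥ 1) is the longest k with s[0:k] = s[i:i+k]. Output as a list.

Z[0]=23
i=1: i≥r, start 0; Z[1]=1 extend→box=[1,2)
i=2: i≥r, start 0; Z[2]=0
i=3: i≥r, start 0; Z[3]=0
i=4: i≥r, start 0; Z[4]=0
i=5: i≥r, start 0; Z[5]=0
i=6: i≥r, start 0; Z[6]=1 extend→box=[6,7)
i=7: i≥r, start 0; Z[7]=0
i=8: i≥r, start 0; Z[8]=0
i=9: i≥r, start 0; Z[9]=0
i=10: i≥r, start 0; Z[10]=0
i=11: i≥r, start 0; Z[11]=0
i=12: i≥r, start 0; Z[12]=0
i=13: i≥r, start 0; Z[13]=1 extend→box=[13,14)
i=14: i≥r, start 0; Z[14]=0
i=15: i≥r, start 0; Z[15]=0
i=16: i≥r, start 0; Z[16]=2 extend→box=[16,18)
i=17: min(r-i=1, Z[1]=1)=1; Z[17]=6 extend→box=[17,23)
i=18: min(r-i=5, Z[1]=1)=1; Z[18]=1
i=19: min(r-i=4, Z[2]=0)=0; Z[19]=0
i=20: min(r-i=3, Z[3]=0)=0; Z[20]=0
i=21: min(r-i=2, Z[4]=0)=0; Z[21]=0
i=22: min(r-i=1, Z[5]=0)=0; Z[22]=0

[23, 1, 0, 0, 0, 0, 1, 0, 0, 0, 0, 0, 0, 1, 0, 0, 2, 6, 1, 0, 0, 0, 0]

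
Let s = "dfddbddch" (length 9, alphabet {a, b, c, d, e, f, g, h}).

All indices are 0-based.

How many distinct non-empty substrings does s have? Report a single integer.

40

rank | idx | suffix
   0 |   4 | bddch
   1 |   7 | ch
   2 |   3 | dbddch
   3 |   6 | dch
   4 |   2 | ddbddch
   5 |   5 | ddch
   6 |   0 | dfddbddch
   7 |   1 | fddbddch
   8 |   8 | h

SA = [4, 7, 3, 6, 2, 5, 0, 1, 8]
[i] adj suffixes → lcp
  [1] 4/7 → 0 ('')
  [2] 7/3 → 0 ('')
  [3] 3/6 → 1 ('d')
  [4] 6/2 → 1 ('d')
  [5] 2/5 → 2 ('dd')
  [6] 5/0 → 1 ('d')
  [7] 0/1 → 0 ('')
  [8] 1/8 → 0 ('')

n(n+1)/2 = 9·10/2 = 45
Σ LCP = 0 + 0 + 0 + 1 + 1 + 2 + 1 + 0 + 0 = 5
distinct = 45 − 5 = 40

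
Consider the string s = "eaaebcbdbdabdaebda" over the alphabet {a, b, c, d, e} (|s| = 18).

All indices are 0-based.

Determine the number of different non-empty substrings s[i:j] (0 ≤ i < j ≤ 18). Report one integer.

148

sorted suffixes:
  #0 SA[0]=17  'a'
  #1 SA[1]=1  'aaebcbdbdabdaebda'
  #2 SA[2]=10  'abdaebda'
  #3 SA[3]=2  'aebcbdbdabdaebda'
  #4 SA[4]=13  'aebda'
  #5 SA[5]=4  'bcbdbdabdaebda'
  #6 SA[6]=15  'bda'
  #7 SA[7]=8  'bdabdaebda'
  #8 SA[8]=11  'bdaebda'
  #9 SA[9]=6  'bdbdabdaebda'
  #10 SA[10]=5  'cbdbdabdaebda'
  #11 SA[11]=16  'da'
  #12 SA[12]=9  'dabdaebda'
  #13 SA[13]=12  'daebda'
  #14 SA[14]=7  'dbdabdaebda'
  #15 SA[15]=0  'eaaebcbdbdabdaebda'
  #16 SA[16]=3  'ebcbdbdabdaebda'
  #17 SA[17]=14  'ebda'

SA = [17, 1, 10, 2, 13, 4, 15, 8, 11, 6, 5, 16, 9, 12, 7, 0, 3, 14]
i: (SA[i-1],SA[i]) lcp shared
  1: (17,1) 1 'a'
  2: (1,10) 1 'a'
  3: (10,2) 1 'a'
  4: (2,13) 3 'aeb'
  5: (13,4) 0 ''
  6: (4,15) 1 'b'
  7: (15,8) 3 'bda'
  8: (8,11) 3 'bda'
  9: (11,6) 2 'bd'
  10: (6,5) 0 ''
  11: (5,16) 0 ''
  12: (16,9) 2 'da'
  13: (9,12) 2 'da'
  14: (12,7) 1 'd'
  15: (7,0) 0 ''
  16: (0,3) 1 'e'
  17: (3,14) 2 'eb'

n(n+1)/2 = 18·19/2 = 171
Σ LCP = 0 + 1 + 1 + 1 + 3 + 0 + 1 + 3 + 3 + 2 + 0 + 0 + 2 + 2 + 1 + 0 + 1 + 2 = 23
distinct = 171 − 23 = 148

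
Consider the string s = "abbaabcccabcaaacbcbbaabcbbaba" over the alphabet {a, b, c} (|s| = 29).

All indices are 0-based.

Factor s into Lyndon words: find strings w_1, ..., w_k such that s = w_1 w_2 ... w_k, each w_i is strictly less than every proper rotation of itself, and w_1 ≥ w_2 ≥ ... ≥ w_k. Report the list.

["abb", "aabcccabc", "aaacbcbbaabcbbab", "a"]

emit factor 1: 'abb' (i=0, period=3)
emit factor 2: 'aabcccabc' (i=3, period=9)
emit factor 3: 'aaacbcbbaabcbbab' (i=12, period=16)
emit factor 4: 'a' (i=28, period=1)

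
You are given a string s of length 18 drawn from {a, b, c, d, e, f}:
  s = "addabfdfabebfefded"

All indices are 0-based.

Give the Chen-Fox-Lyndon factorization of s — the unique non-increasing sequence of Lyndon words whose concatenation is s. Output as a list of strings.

emit factor 1: 'add' (i=0, period=3)
emit factor 2: 'abfdf' (i=3, period=5)
emit factor 3: 'abebfefded' (i=8, period=10)

["add", "abfdf", "abebfefded"]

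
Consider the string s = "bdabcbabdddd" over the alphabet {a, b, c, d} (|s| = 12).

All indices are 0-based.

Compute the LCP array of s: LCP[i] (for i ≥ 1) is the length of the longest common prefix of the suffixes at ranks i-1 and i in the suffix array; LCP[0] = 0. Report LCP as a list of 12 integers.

[0, 2, 0, 1, 1, 2, 0, 0, 1, 1, 2, 3]

sorted suffixes:
  #0 SA[0]=2  'abcbabdddd'
  #1 SA[1]=6  'abdddd'
  #2 SA[2]=5  'babdddd'
  #3 SA[3]=3  'bcbabdddd'
  #4 SA[4]=0  'bdabcbabdddd'
  #5 SA[5]=7  'bdddd'
  #6 SA[6]=4  'cbabdddd'
  #7 SA[7]=11  'd'
  #8 SA[8]=1  'dabcbabdddd'
  #9 SA[9]=10  'dd'
  #10 SA[10]=9  'ddd'
  #11 SA[11]=8  'dddd'

SA = [2, 6, 5, 3, 0, 7, 4, 11, 1, 10, 9, 8]
[i] adj suffixes → lcp
  [1] 2/6 → 2 ('ab')
  [2] 6/5 → 0 ('')
  [3] 5/3 → 1 ('b')
  [4] 3/0 → 1 ('b')
  [5] 0/7 → 2 ('bd')
  [6] 7/4 → 0 ('')
  [7] 4/11 → 0 ('')
  [8] 11/1 → 1 ('d')
  [9] 1/10 → 1 ('d')
  [10] 10/9 → 2 ('dd')
  [11] 9/8 → 3 ('ddd')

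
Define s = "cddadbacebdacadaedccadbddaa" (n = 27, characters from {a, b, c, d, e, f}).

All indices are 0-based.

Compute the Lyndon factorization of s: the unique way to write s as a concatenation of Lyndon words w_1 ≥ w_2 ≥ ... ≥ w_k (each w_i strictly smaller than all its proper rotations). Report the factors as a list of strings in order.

["cdd", "adb", "acebd", "acadaedccadbdd", "a", "a"]

emit factor 1: 'cdd' (i=0, period=3)
emit factor 2: 'adb' (i=3, period=3)
emit factor 3: 'acebd' (i=6, period=5)
emit factor 4: 'acadaedccadbdd' (i=11, period=14)
emit factor 5: 'a' (i=25, period=1)
emit factor 6: 'a' (i=26, period=1)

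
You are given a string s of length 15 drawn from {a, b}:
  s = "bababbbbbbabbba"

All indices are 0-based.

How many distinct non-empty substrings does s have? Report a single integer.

81

rank | idx | suffix
   0 |  14 | a
   1 |   1 | ababbbbbbabbba
   2 |  10 | abbba
   3 |   3 | abbbbbbabbba
   4 |  13 | ba
   5 |   0 | bababbbbbbabbba
   6 |   9 | babbba
   7 |   2 | babbbbbbabbba
   8 |  12 | bba
   9 |   8 | bbabbba
  10 |  11 | bbba
  11 |   7 | bbbabbba
  12 |   6 | bbbbabbba
  13 |   5 | bbbbbabbba
  14 |   4 | bbbbbbabbba

SA = [14, 1, 10, 3, 13, 0, 9, 2, 12, 8, 11, 7, 6, 5, 4]
i: (SA[i-1],SA[i]) lcp shared
  1: (14,1) 1 'a'
  2: (1,10) 2 'ab'
  3: (10,3) 4 'abbb'
  4: (3,13) 0 ''
  5: (13,0) 2 'ba'
  6: (0,9) 3 'bab'
  7: (9,2) 5 'babbb'
  8: (2,12) 1 'b'
  9: (12,8) 3 'bba'
  10: (8,11) 2 'bb'
  11: (11,7) 4 'bbba'
  12: (7,6) 3 'bbb'
  13: (6,5) 4 'bbbb'
  14: (5,4) 5 'bbbbb'

n(n+1)/2 = 15·16/2 = 120
Σ LCP = 0 + 1 + 2 + 4 + 0 + 2 + 3 + 5 + 1 + 3 + 2 + 4 + 3 + 4 + 5 = 39
distinct = 120 − 39 = 81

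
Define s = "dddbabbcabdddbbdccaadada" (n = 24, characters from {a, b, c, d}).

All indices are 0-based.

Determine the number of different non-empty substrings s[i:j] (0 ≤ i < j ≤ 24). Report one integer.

rank | idx | suffix
   0 |  23 | a
   1 |  18 | aadada
   2 |   4 | abbcabdddbbdccaadada
   3 |   8 | abdddbbdccaadada
   4 |  21 | ada
   5 |  19 | adada
   6 |   3 | babbcabdddbbdccaadada
   7 |   5 | bbcabdddbbdccaadada
   8 |  13 | bbdccaadada
   9 |   6 | bcabdddbbdccaadada
  10 |  14 | bdccaadada
  11 |   9 | bdddbbdccaadada
  12 |  17 | caadada
  13 |   7 | cabdddbbdccaadada
  14 |  16 | ccaadada
  15 |  22 | da
  16 |  20 | dada
  17 |   2 | dbabbcabdddbbdccaadada
  18 |  12 | dbbdccaadada
  19 |  15 | dccaadada
  20 |   1 | ddbabbcabdddbbdccaadada
  21 |  11 | ddbbdccaadada
  22 |   0 | dddbabbcabdddbbdccaadada
  23 |  10 | dddbbdccaadada

SA = [23, 18, 4, 8, 21, 19, 3, 5, 13, 6, 14, 9, 17, 7, 16, 22, 20, 2, 12, 15, 1, 11, 0, 10]
i: (SA[i-1],SA[i]) lcp shared
  1: (23,18) 1 'a'
  2: (18,4) 1 'a'
  3: (4,8) 2 'ab'
  4: (8,21) 1 'a'
  5: (21,19) 3 'ada'
  6: (19,3) 0 ''
  7: (3,5) 1 'b'
  8: (5,13) 2 'bb'
  9: (13,6) 1 'b'
  10: (6,14) 1 'b'
  11: (14,9) 2 'bd'
  12: (9,17) 0 ''
  13: (17,7) 2 'ca'
  14: (7,16) 1 'c'
  15: (16,22) 0 ''
  16: (22,20) 2 'da'
  17: (20,2) 1 'd'
  18: (2,12) 2 'db'
  19: (12,15) 1 'd'
  20: (15,1) 1 'd'
  21: (1,11) 3 'ddb'
  22: (11,0) 2 'dd'
  23: (0,10) 4 'dddb'

n(n+1)/2 = 24·25/2 = 300
Σ LCP = 0 + 1 + 1 + 2 + 1 + 3 + 0 + 1 + 2 + 1 + 1 + 2 + 0 + 2 + 1 + 0 + 2 + 1 + 2 + 1 + 1 + 3 + 2 + 4 = 34
distinct = 300 − 34 = 266

266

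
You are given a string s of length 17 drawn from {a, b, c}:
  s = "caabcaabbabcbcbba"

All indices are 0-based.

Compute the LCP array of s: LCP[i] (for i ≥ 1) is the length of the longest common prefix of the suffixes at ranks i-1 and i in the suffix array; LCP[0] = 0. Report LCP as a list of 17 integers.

[0, 1, 3, 1, 2, 3, 0, 2, 1, 3, 1, 2, 3, 0, 4, 1, 2]

rank | idx | suffix
   0 |  16 | a
   1 |   5 | aabbabcbcbba
   2 |   1 | aabcaabbabcbcbba
   3 |   6 | abbabcbcbba
   4 |   2 | abcaabbabcbcbba
   5 |   9 | abcbcbba
   6 |  15 | ba
   7 |   8 | babcbcbba
   8 |  14 | bba
   9 |   7 | bbabcbcbba
  10 |   3 | bcaabbabcbcbba
  11 |  12 | bcbba
  12 |  10 | bcbcbba
  13 |   4 | caabbabcbcbba
  14 |   0 | caabcaabbabcbcbba
  15 |  13 | cbba
  16 |  11 | cbcbba

SA = [16, 5, 1, 6, 2, 9, 15, 8, 14, 7, 3, 12, 10, 4, 0, 13, 11]
i: (SA[i-1],SA[i]) lcp shared
  1: (16,5) 1 'a'
  2: (5,1) 3 'aab'
  3: (1,6) 1 'a'
  4: (6,2) 2 'ab'
  5: (2,9) 3 'abc'
  6: (9,15) 0 ''
  7: (15,8) 2 'ba'
  8: (8,14) 1 'b'
  9: (14,7) 3 'bba'
  10: (7,3) 1 'b'
  11: (3,12) 2 'bc'
  12: (12,10) 3 'bcb'
  13: (10,4) 0 ''
  14: (4,0) 4 'caab'
  15: (0,13) 1 'c'
  16: (13,11) 2 'cb'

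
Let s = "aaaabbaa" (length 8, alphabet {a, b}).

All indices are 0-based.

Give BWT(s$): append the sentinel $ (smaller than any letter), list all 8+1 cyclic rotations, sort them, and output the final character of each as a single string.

aab$aaaba

rank  rotation   last
    0  $aaaabbaa  a
    1  a$aaaabba  a
    2  aa$aaaabb  b
    3  aaaabbaa$  $
    4  aaabbaa$a  a
    5  aabbaa$aa  a
    6  abbaa$aaa  a
    7  baa$aaaab  b
    8  bbaa$aaaa  a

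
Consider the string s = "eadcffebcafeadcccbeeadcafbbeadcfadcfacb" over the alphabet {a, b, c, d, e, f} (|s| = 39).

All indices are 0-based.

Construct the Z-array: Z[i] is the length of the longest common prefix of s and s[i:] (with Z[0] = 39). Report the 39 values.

Z[0]=39
i=1: i≥r, start 0; Z[1]=0
i=2: i≥r, start 0; Z[2]=0
i=3: i≥r, start 0; Z[3]=0
i=4: i≥r, start 0; Z[4]=0
i=5: i≥r, start 0; Z[5]=0
i=6: i≥r, start 0; Z[6]=1 scan→box=[6,7)
i=7: i≥r, start 0; Z[7]=0
i=8: i≥r, start 0; Z[8]=0
i=9: i≥r, start 0; Z[9]=0
i=10: i≥r, start 0; Z[10]=0
i=11: i≥r, start 0; Z[11]=4 scan→box=[11,15)
i=12: min(r-i=3, Z[1]=0)=0; Z[12]=0
i=13: min(r-i=2, Z[2]=0)=0; Z[13]=0
i=14: min(r-i=1, Z[3]=0)=0; Z[14]=0
i=15: i≥r, start 0; Z[15]=0
i=16: i≥r, start 0; Z[16]=0
i=17: i≥r, start 0; Z[17]=0
i=18: i≥r, start 0; Z[18]=1 scan→box=[18,19)
i=19: i≥r, start 0; Z[19]=4 scan→box=[19,23)
i=20: min(r-i=3, Z[1]=0)=0; Z[20]=0
i=21: min(r-i=2, Z[2]=0)=0; Z[21]=0
i=22: min(r-i=1, Z[3]=0)=0; Z[22]=0
i=23: i≥r, start 0; Z[23]=0
i=24: i≥r, start 0; Z[24]=0
i=25: i≥r, start 0; Z[25]=0
i=26: i≥r, start 0; Z[26]=0
i=27: i≥r, start 0; Z[27]=5 scan→box=[27,32)
i=28: min(r-i=4, Z[1]=0)=0; Z[28]=0
i=29: min(r-i=3, Z[2]=0)=0; Z[29]=0
i=30: min(r-i=2, Z[3]=0)=0; Z[30]=0
i=31: min(r-i=1, Z[4]=0)=0; Z[31]=0
i=32: i≥r, start 0; Z[32]=0
i=33: i≥r, start 0; Z[33]=0
i=34: i≥r, start 0; Z[34]=0
i=35: i≥r, start 0; Z[35]=0
i=36: i≥r, start 0; Z[36]=0
i=37: i≥r, start 0; Z[37]=0
i=38: i≥r, start 0; Z[38]=0

[39, 0, 0, 0, 0, 0, 1, 0, 0, 0, 0, 4, 0, 0, 0, 0, 0, 0, 1, 4, 0, 0, 0, 0, 0, 0, 0, 5, 0, 0, 0, 0, 0, 0, 0, 0, 0, 0, 0]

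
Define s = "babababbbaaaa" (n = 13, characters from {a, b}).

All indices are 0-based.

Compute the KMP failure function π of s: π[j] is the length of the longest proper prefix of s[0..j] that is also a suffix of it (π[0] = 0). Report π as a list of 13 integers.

[0, 0, 1, 2, 3, 4, 5, 1, 1, 2, 0, 0, 0]

π[0] = 0
j=1 s[j]='a': π[1]=0 (border '')
j=2 s[j]='b': π[2]=1 (border 'b')
j=3 s[j]='a': π[3]=2 (border 'ba')
j=4 s[j]='b': π[4]=3 (border 'bab')
j=5 s[j]='a': π[5]=4 (border 'baba')
j=6 s[j]='b': π[6]=5 (border 'babab')
j=7 s[j]='b': k: 5→3→1→0; π[7]=1 (border 'b')
j=8 s[j]='b': k: 1→0; π[8]=1 (border 'b')
j=9 s[j]='a': π[9]=2 (border 'ba')
j=10 s[j]='a': k: 2→0; π[10]=0 (border '')
j=11 s[j]='a': π[11]=0 (border '')
j=12 s[j]='a': π[12]=0 (border '')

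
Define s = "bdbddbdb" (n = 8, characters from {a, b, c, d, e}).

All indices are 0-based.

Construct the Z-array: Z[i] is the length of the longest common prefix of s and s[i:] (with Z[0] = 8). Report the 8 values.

[8, 0, 2, 0, 0, 3, 0, 1]

Z[0]=8
i=1: i≥r, start 0; Z[1]=0
i=2: i≥r, start 0; Z[2]=2 grow→box=[2,4)
i=3: min(r-i=1, Z[1]=0)=0; Z[3]=0
i=4: i≥r, start 0; Z[4]=0
i=5: i≥r, start 0; Z[5]=3 grow→box=[5,8)
i=6: min(r-i=2, Z[1]=0)=0; Z[6]=0
i=7: min(r-i=1, Z[2]=2)=1; Z[7]=1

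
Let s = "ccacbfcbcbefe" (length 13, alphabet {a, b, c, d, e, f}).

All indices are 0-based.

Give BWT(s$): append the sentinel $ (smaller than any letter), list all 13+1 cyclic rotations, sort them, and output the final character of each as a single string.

ecccccfba$fbbe

rank  rotation        last
    0  $ccacbfcbcbefe  e
    1  acbfcbcbefe$cc  c
    2  bcbefe$ccacbfc  c
    3  befe$ccacbfcbc  c
    4  bfcbcbefe$ccac  c
    5  cacbfcbcbefe$c  c
    6  cbcbefe$ccacbf  f
    7  cbefe$ccacbfcb  b
    8  cbfcbcbefe$cca  a
    9  ccacbfcbcbefe$  $
   10  e$ccacbfcbcbef  f
   11  efe$ccacbfcbcb  b
   12  fcbcbefe$ccacb  b
   13  fe$ccacbfcbcbe  e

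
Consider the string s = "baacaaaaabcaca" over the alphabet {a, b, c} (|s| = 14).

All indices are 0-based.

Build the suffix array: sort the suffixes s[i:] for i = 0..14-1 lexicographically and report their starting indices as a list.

[13, 4, 5, 6, 7, 1, 8, 11, 2, 0, 9, 12, 3, 10]

rank | idx | suffix
   0 |  13 | a
   1 |   4 | aaaaabcaca
   2 |   5 | aaaabcaca
   3 |   6 | aaabcaca
   4 |   7 | aabcaca
   5 |   1 | aacaaaaabcaca
   6 |   8 | abcaca
   7 |  11 | aca
   8 |   2 | acaaaaabcaca
   9 |   0 | baacaaaaabcaca
  10 |   9 | bcaca
  11 |  12 | ca
  12 |   3 | caaaaabcaca
  13 |  10 | caca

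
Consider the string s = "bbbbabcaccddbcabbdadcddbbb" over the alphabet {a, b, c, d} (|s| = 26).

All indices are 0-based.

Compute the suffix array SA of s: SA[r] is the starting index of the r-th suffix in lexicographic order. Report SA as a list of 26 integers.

[14, 4, 7, 18, 25, 3, 24, 2, 23, 1, 0, 15, 12, 5, 16, 13, 6, 8, 20, 9, 17, 22, 11, 19, 21, 10]

rank | idx | suffix
   0 |  14 | abbdadcddbbb
   1 |   4 | abcaccddbcabbdadcddbbb
   2 |   7 | accddbcabbdadcddbbb
   3 |  18 | adcddbbb
   4 |  25 | b
   5 |   3 | babcaccddbcabbdadcddbbb
   6 |  24 | bb
   7 |   2 | bbabcaccddbcabbdadcddbbb
   8 |  23 | bbb
   9 |   1 | bbbabcaccddbcabbdadcddbbb
  10 |   0 | bbbbabcaccddbcabbdadcddbbb
  11 |  15 | bbdadcddbbb
  12 |  12 | bcabbdadcddbbb
  13 |   5 | bcaccddbcabbdadcddbbb
  14 |  16 | bdadcddbbb
  15 |  13 | cabbdadcddbbb
  16 |   6 | caccddbcabbdadcddbbb
  17 |   8 | ccddbcabbdadcddbbb
  18 |  20 | cddbbb
  19 |   9 | cddbcabbdadcddbbb
  20 |  17 | dadcddbbb
  21 |  22 | dbbb
  22 |  11 | dbcabbdadcddbbb
  23 |  19 | dcddbbb
  24 |  21 | ddbbb
  25 |  10 | ddbcabbdadcddbbb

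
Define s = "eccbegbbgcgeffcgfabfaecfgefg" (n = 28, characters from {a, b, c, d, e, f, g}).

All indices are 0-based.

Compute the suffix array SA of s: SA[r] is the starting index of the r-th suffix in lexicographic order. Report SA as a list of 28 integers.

[17, 20, 6, 3, 18, 7, 2, 1, 22, 9, 14, 0, 21, 11, 25, 4, 16, 19, 13, 12, 26, 23, 27, 5, 8, 10, 24, 15]

rank→(start, suffix):
  0 → (17, 'abfaecfgefg')
  1 → (20, 'aecfgefg')
  2 → (6, 'bbgcgeffcgfabfaecfgefg')
  3 → (3, 'begbbgcgeffcgfabfaecfgefg')
  4 → (18, 'bfaecfgefg')
  5 → (7, 'bgcgeffcgfabfaecfgefg')
  6 → (2, 'cbegbbgcgeffcgfabfaecfgefg')
  7 → (1, 'ccbegbbgcgeffcgfabfaecfgefg')
  8 → (22, 'cfgefg')
  9 → (9, 'cgeffcgfabfaecfgefg')
  10 → (14, 'cgfabfaecfgefg')
  11 → (0, 'eccbegbbgcgeffcgfabfaecfgefg')
  12 → (21, 'ecfgefg')
  13 → (11, 'effcgfabfaecfgefg')
  14 → (25, 'efg')
  15 → (4, 'egbbgcgeffcgfabfaecfgefg')
  16 → (16, 'fabfaecfgefg')
  17 → (19, 'faecfgefg')
  18 → (13, 'fcgfabfaecfgefg')
  19 → (12, 'ffcgfabfaecfgefg')
  20 → (26, 'fg')
  21 → (23, 'fgefg')
  22 → (27, 'g')
  23 → (5, 'gbbgcgeffcgfabfaecfgefg')
  24 → (8, 'gcgeffcgfabfaecfgefg')
  25 → (10, 'geffcgfabfaecfgefg')
  26 → (24, 'gefg')
  27 → (15, 'gfabfaecfgefg')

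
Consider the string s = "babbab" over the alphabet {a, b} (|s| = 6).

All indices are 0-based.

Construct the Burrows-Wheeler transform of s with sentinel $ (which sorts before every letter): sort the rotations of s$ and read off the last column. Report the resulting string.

bbbab$a

rank  rotation last
    0  $babbab  b
    1  ab$babb  b
    2  abbab$b  b
    3  b$babba  a
    4  bab$bab  b
    5  babbab$  $
    6  bbab$ba  a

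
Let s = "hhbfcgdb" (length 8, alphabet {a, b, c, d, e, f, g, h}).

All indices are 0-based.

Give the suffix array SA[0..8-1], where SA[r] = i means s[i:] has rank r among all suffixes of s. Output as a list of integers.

[7, 2, 4, 6, 3, 5, 1, 0]

rank | idx | suffix
   0 |   7 | b
   1 |   2 | bfcgdb
   2 |   4 | cgdb
   3 |   6 | db
   4 |   3 | fcgdb
   5 |   5 | gdb
   6 |   1 | hbfcgdb
   7 |   0 | hhbfcgdb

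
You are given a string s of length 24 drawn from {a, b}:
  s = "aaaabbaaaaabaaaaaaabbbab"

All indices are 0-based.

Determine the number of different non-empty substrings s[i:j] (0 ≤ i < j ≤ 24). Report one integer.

224

rank→(start, suffix):
  0 → (12, 'aaaaaaabbbab')
  1 → (13, 'aaaaaabbbab')
  2 → (6, 'aaaaabaaaaaaabbbab')
  3 → (14, 'aaaaabbbab')
  4 → (7, 'aaaabaaaaaaabbbab')
  5 → (0, 'aaaabbaaaaabaaaaaaabbbab')
  6 → (15, 'aaaabbbab')
  7 → (8, 'aaabaaaaaaabbbab')
  8 → (1, 'aaabbaaaaabaaaaaaabbbab')
  9 → (16, 'aaabbbab')
  10 → (9, 'aabaaaaaaabbbab')
  11 → (2, 'aabbaaaaabaaaaaaabbbab')
  12 → (17, 'aabbbab')
  13 → (22, 'ab')
  14 → (10, 'abaaaaaaabbbab')
  15 → (3, 'abbaaaaabaaaaaaabbbab')
  16 → (18, 'abbbab')
  17 → (23, 'b')
  18 → (11, 'baaaaaaabbbab')
  19 → (5, 'baaaaabaaaaaaabbbab')
  20 → (21, 'bab')
  21 → (4, 'bbaaaaabaaaaaaabbbab')
  22 → (20, 'bbab')
  23 → (19, 'bbbab')

SA = [12, 13, 6, 14, 7, 0, 15, 8, 1, 16, 9, 2, 17, 22, 10, 3, 18, 23, 11, 5, 21, 4, 20, 19]
rank  pair      lcp
   1  s[12:],s[13:]  6  'aaaaaa'
   2  s[13:],s[6:]  5  'aaaaa'
   3  s[6:],s[14:]  6  'aaaaab'
   4  s[14:],s[7:]  4  'aaaa'
   5  s[7:],s[0:]  5  'aaaab'
   6  s[0:],s[15:]  6  'aaaabb'
   7  s[15:],s[8:]  3  'aaa'
   8  s[8:],s[1:]  4  'aaab'
   9  s[1:],s[16:]  5  'aaabb'
  10  s[16:],s[9:]  2  'aa'
  11  s[9:],s[2:]  3  'aab'
  12  s[2:],s[17:]  4  'aabb'
  13  s[17:],s[22:]  1  'a'
  14  s[22:],s[10:]  2  'ab'
  15  s[10:],s[3:]  2  'ab'
  16  s[3:],s[18:]  3  'abb'
  17  s[18:],s[23:]  0  ''
  18  s[23:],s[11:]  1  'b'
  19  s[11:],s[5:]  6  'baaaaa'
  20  s[5:],s[21:]  2  'ba'
  21  s[21:],s[4:]  1  'b'
  22  s[4:],s[20:]  3  'bba'
  23  s[20:],s[19:]  2  'bb'

n(n+1)/2 = 24·25/2 = 300
Σ LCP = 0 + 6 + 5 + 6 + 4 + 5 + 6 + 3 + 4 + 5 + 2 + 3 + 4 + 1 + 2 + 2 + 3 + 0 + 1 + 6 + 2 + 1 + 3 + 2 = 76
distinct = 300 − 76 = 224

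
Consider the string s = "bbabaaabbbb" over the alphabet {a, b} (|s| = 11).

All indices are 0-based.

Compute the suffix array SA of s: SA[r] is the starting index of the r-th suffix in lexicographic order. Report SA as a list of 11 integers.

[4, 5, 2, 6, 10, 3, 1, 9, 0, 8, 7]

sorted suffixes:
  #0 SA[0]=4  'aaabbbb'
  #1 SA[1]=5  'aabbbb'
  #2 SA[2]=2  'abaaabbbb'
  #3 SA[3]=6  'abbbb'
  #4 SA[4]=10  'b'
  #5 SA[5]=3  'baaabbbb'
  #6 SA[6]=1  'babaaabbbb'
  #7 SA[7]=9  'bb'
  #8 SA[8]=0  'bbabaaabbbb'
  #9 SA[9]=8  'bbb'
  #10 SA[10]=7  'bbbb'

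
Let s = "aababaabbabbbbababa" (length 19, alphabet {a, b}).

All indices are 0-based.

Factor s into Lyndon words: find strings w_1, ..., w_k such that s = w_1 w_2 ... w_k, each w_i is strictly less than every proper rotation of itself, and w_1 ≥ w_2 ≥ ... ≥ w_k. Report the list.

emit factor 1: 'aababaabbabbbbabab' (i=0, period=18)
emit factor 2: 'a' (i=18, period=1)

["aababaabbabbbbabab", "a"]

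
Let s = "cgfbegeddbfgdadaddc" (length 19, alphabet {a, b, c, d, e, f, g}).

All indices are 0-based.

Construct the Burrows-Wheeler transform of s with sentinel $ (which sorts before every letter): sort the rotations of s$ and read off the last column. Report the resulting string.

cddfdd$gaddeagbgbfec

rank  rotation              last
    0  $cgfbegeddbfgdadaddc  c
    1  adaddc$cgfbegeddbfgd  d
    2  addc$cgfbegeddbfgdad  d
    3  begeddbfgdadaddc$cgf  f
    4  bfgdadaddc$cgfbegedd  d
    5  c$cgfbegeddbfgdadadd  d
    6  cgfbegeddbfgdadaddc$  $
    7  dadaddc$cgfbegeddbfg  g
    8  daddc$cgfbegeddbfgda  a
    9  dbfgdadaddc$cgfbeged  d
   10  dc$cgfbegeddbfgdadad  d
   11  ddbfgdadaddc$cgfbege  e
   12  ddc$cgfbegeddbfgdada  a
   13  eddbfgdadaddc$cgfbeg  g
   14  egeddbfgdadaddc$cgfb  b
   15  fbegeddbfgdadaddc$cg  g
   16  fgdadaddc$cgfbegeddb  b
   17  gdadaddc$cgfbegeddbf  f
   18  geddbfgdadaddc$cgfbe  e
   19  gfbegeddbfgdadaddc$c  c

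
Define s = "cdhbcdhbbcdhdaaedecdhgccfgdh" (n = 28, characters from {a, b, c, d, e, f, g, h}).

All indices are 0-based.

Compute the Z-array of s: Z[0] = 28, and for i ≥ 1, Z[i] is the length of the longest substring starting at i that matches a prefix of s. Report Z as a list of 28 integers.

[28, 0, 0, 0, 4, 0, 0, 0, 0, 3, 0, 0, 0, 0, 0, 0, 0, 0, 3, 0, 0, 0, 1, 1, 0, 0, 0, 0]

Z[0]=28
i=1: outside box; Z[1]=0
i=2: outside box; Z[2]=0
i=3: outside box; Z[3]=0
i=4: outside box; Z[4]=4 extend→box=[4,8)
i=5: min(r-i=3, Z[1]=0)=0; Z[5]=0
i=6: min(r-i=2, Z[2]=0)=0; Z[6]=0
i=7: min(r-i=1, Z[3]=0)=0; Z[7]=0
i=8: outside box; Z[8]=0
i=9: outside box; Z[9]=3 extend→box=[9,12)
i=10: min(r-i=2, Z[1]=0)=0; Z[10]=0
i=11: min(r-i=1, Z[2]=0)=0; Z[11]=0
i=12: outside box; Z[12]=0
i=13: outside box; Z[13]=0
i=14: outside box; Z[14]=0
i=15: outside box; Z[15]=0
i=16: outside box; Z[16]=0
i=17: outside box; Z[17]=0
i=18: outside box; Z[18]=3 extend→box=[18,21)
i=19: min(r-i=2, Z[1]=0)=0; Z[19]=0
i=20: min(r-i=1, Z[2]=0)=0; Z[20]=0
i=21: outside box; Z[21]=0
i=22: outside box; Z[22]=1 extend→box=[22,23)
i=23: outside box; Z[23]=1 extend→box=[23,24)
i=24: outside box; Z[24]=0
i=25: outside box; Z[25]=0
i=26: outside box; Z[26]=0
i=27: outside box; Z[27]=0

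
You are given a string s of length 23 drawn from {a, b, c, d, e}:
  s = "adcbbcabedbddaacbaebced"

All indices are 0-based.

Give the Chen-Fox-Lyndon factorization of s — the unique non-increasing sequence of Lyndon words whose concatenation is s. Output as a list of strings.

emit factor 1: 'adcbbc' (i=0, period=6)
emit factor 2: 'abedbdd' (i=6, period=7)
emit factor 3: 'aacbaebced' (i=13, period=10)

["adcbbc", "abedbdd", "aacbaebced"]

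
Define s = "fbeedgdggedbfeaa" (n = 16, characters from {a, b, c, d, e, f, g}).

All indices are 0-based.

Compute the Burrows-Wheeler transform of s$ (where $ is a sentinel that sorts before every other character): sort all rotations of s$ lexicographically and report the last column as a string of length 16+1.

aaefdeegfgeb$bdgd

rank  rotation           last
    0  $fbeedgdggedbfeaa  a
    1  a$fbeedgdggedbfea  a
    2  aa$fbeedgdggedbfe  e
    3  beedgdggedbfeaa$f  f
    4  bfeaa$fbeedgdgged  d
    5  dbfeaa$fbeedgdgge  e
    6  dgdggedbfeaa$fbee  e
    7  dggedbfeaa$fbeedg  g
    8  eaa$fbeedgdggedbf  f
    9  edbfeaa$fbeedgdgg  g
   10  edgdggedbfeaa$fbe  e
   11  eedgdggedbfeaa$fb  b
   12  fbeedgdggedbfeaa$  $
   13  feaa$fbeedgdggedb  b
   14  gdggedbfeaa$fbeed  d
   15  gedbfeaa$fbeedgdg  g
   16  ggedbfeaa$fbeedgd  d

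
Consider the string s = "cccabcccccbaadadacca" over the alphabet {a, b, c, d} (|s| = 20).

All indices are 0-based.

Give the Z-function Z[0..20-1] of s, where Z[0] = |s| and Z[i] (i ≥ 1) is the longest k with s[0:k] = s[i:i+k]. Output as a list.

[20, 2, 1, 0, 0, 3, 3, 3, 2, 1, 0, 0, 0, 0, 0, 0, 0, 2, 1, 0]

Z[0]=20
i=1: i≥r, start 0; Z[1]=2 extend→box=[1,3)
i=2: min(r-i=1, Z[1]=2)=1; Z[2]=1
i=3: i≥r, start 0; Z[3]=0
i=4: i≥r, start 0; Z[4]=0
i=5: i≥r, start 0; Z[5]=3 extend→box=[5,8)
i=6: min(r-i=2, Z[1]=2)=2; Z[6]=3 extend→box=[6,9)
i=7: min(r-i=2, Z[1]=2)=2; Z[7]=3 extend→box=[7,10)
i=8: min(r-i=2, Z[1]=2)=2; Z[8]=2
i=9: min(r-i=1, Z[2]=1)=1; Z[9]=1
i=10: i≥r, start 0; Z[10]=0
i=11: i≥r, start 0; Z[11]=0
i=12: i≥r, start 0; Z[12]=0
i=13: i≥r, start 0; Z[13]=0
i=14: i≥r, start 0; Z[14]=0
i=15: i≥r, start 0; Z[15]=0
i=16: i≥r, start 0; Z[16]=0
i=17: i≥r, start 0; Z[17]=2 extend→box=[17,19)
i=18: min(r-i=1, Z[1]=2)=1; Z[18]=1
i=19: i≥r, start 0; Z[19]=0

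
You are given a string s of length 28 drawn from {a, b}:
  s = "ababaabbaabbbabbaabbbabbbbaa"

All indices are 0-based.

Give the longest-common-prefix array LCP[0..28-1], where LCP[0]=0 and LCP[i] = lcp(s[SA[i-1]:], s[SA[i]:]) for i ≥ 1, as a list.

[0, 1, 2, 4, 8, 1, 3, 2, 11, 3, 7, 4, 0, 3, 5, 9, 2, 3, 4, 1, 4, 10, 3, 5, 2, 4, 6, 3]

rank→(start, suffix):
  0 → (27, 'a')
  1 → (26, 'aa')
  2 → (4, 'aabbaabbbabbaabbbabbbbaa')
  3 → (8, 'aabbbabbaabbbabbbbaa')
  4 → (16, 'aabbbabbbbaa')
  5 → (2, 'abaabbaabbbabbaabbbabbbbaa')
  6 → (0, 'ababaabbaabbbabbaabbbabbbbaa')
  7 → (5, 'abbaabbbabbaabbbabbbbaa')
  8 → (13, 'abbaabbbabbbbaa')
  9 → (9, 'abbbabbaabbbabbbbaa')
  10 → (17, 'abbbabbbbaa')
  11 → (21, 'abbbbaa')
  12 → (25, 'baa')
  13 → (3, 'baabbaabbbabbaabbbabbbbaa')
  14 → (7, 'baabbbabbaabbbabbbbaa')
  15 → (15, 'baabbbabbbbaa')
  16 → (1, 'babaabbaabbbabbaabbbabbbbaa')
  17 → (12, 'babbaabbbabbbbaa')
  18 → (20, 'babbbbaa')
  19 → (24, 'bbaa')
  20 → (6, 'bbaabbbabbaabbbabbbbaa')
  21 → (14, 'bbaabbbabbbbaa')
  22 → (11, 'bbabbaabbbabbbbaa')
  23 → (19, 'bbabbbbaa')
  24 → (23, 'bbbaa')
  25 → (10, 'bbbabbaabbbabbbbaa')
  26 → (18, 'bbbabbbbaa')
  27 → (22, 'bbbbaa')

SA = [27, 26, 4, 8, 16, 2, 0, 5, 13, 9, 17, 21, 25, 3, 7, 15, 1, 12, 20, 24, 6, 14, 11, 19, 23, 10, 18, 22]
i: (SA[i-1],SA[i]) lcp shared
  1: (27,26) 1 'a'
  2: (26,4) 2 'aa'
  3: (4,8) 4 'aabb'
  4: (8,16) 8 'aabbbabb'
  5: (16,2) 1 'a'
  6: (2,0) 3 'aba'
  7: (0,5) 2 'ab'
  8: (5,13) 11 'abbaabbbabb'
  9: (13,9) 3 'abb'
  10: (9,17) 7 'abbbabb'
  11: (17,21) 4 'abbb'
  12: (21,25) 0 ''
  13: (25,3) 3 'baa'
  14: (3,7) 5 'baabb'
  15: (7,15) 9 'baabbbabb'
  16: (15,1) 2 'ba'
  17: (1,12) 3 'bab'
  18: (12,20) 4 'babb'
  19: (20,24) 1 'b'
  20: (24,6) 4 'bbaa'
  21: (6,14) 10 'bbaabbbabb'
  22: (14,11) 3 'bba'
  23: (11,19) 5 'bbabb'
  24: (19,23) 2 'bb'
  25: (23,10) 4 'bbba'
  26: (10,18) 6 'bbbabb'
  27: (18,22) 3 'bbb'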